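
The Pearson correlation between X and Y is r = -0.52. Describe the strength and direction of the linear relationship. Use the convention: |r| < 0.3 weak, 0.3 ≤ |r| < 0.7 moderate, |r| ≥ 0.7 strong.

r = -0.52 < 0 so the relationship is negative.
|r| = 0.52, which falls in the moderate range.

moderate negative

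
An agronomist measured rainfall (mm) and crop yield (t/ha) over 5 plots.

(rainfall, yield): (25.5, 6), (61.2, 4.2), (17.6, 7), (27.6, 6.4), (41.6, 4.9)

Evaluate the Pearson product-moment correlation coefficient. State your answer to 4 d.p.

n = 5, Σx = 173.5, Σy = 28.5, Σx² = 7197.77, Σy² = 167.61, Σxy = 913.72
nΣxy − ΣxΣy = 4568.6 − 4944.75 = -376.15
nΣx² − (Σx)² = 35988.85 − 30102.25 = 5886.6; nΣy² − (Σy)² = 838.05 − 812.25 = 25.8
r = -376.15 / √(5886.6 × 25.8) = -376.15 / 389.7105 ≈ -0.9652

-0.9652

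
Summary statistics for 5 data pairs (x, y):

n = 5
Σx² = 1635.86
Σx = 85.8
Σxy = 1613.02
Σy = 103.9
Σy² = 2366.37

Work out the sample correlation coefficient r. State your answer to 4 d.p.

-0.9227

r = (nΣxy − ΣxΣy) / √[(nΣx² − (Σx)²)(nΣy² − (Σy)²)]
Numerator: 5×1613.02 − 85.8×103.9 = -849.52
Denominator: √[(8179.3 − 7361.64)(11831.85 − 10795.21)] = √[817.66 × 1036.64] = 920.6623
r = -849.52 / 920.6623 ≈ -0.9227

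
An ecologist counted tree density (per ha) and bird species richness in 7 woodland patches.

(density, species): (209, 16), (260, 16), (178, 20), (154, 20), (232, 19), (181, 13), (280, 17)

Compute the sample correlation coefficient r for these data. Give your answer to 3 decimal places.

-0.225

n = 7, Σx = 1494, Σy = 121, Σx² = 331666, Σy² = 2131, Σxy = 25665
nΣxy − ΣxΣy = 179655 − 180774 = -1119
nΣx² − (Σx)² = 2321662 − 2232036 = 89626; nΣy² − (Σy)² = 14917 − 14641 = 276
r = -1119 / √(89626 × 276) = -1119 / 4973.6079 ≈ -0.225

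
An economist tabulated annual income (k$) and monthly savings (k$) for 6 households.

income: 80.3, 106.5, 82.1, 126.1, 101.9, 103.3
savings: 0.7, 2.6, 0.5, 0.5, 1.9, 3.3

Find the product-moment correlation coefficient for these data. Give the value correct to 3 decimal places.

n = 6, Σx = 600.2, Σy = 9.5, Σx² = 61486.46, Σy² = 22.25, Σxy = 971.71
nΣxy − ΣxΣy = 5830.26 − 5701.9 = 128.36
nΣx² − (Σx)² = 368918.76 − 360240.04 = 8678.72; nΣy² − (Σy)² = 133.5 − 90.25 = 43.25
r = 128.36 / √(8678.72 × 43.25) = 128.36 / 612.6619 ≈ 0.210

0.210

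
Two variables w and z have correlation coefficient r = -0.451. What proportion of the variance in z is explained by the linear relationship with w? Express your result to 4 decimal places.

r² = (-0.451)² = 0.2034

0.2034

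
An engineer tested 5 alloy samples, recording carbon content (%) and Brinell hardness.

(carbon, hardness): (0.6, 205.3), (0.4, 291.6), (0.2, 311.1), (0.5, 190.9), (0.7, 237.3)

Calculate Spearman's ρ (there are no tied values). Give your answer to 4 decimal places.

Rank carbon: 4, 2, 1, 3, 5
Rank hardness: 2, 4, 5, 1, 3
d = rank(carbon) − rank(hardness): 2, -2, -4, 2, 2; Σd² = 32
ρ = 1 − 6Σd² / [n(n²−1)] = 1 − 6×32 / (5×24) = 1 − 192/120 ≈ -0.6000

-0.6000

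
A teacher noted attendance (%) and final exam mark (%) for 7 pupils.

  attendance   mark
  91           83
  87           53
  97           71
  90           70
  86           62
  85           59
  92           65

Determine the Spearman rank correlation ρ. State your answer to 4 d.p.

Rank attendance: 5, 3, 7, 4, 2, 1, 6
Rank mark: 7, 1, 6, 5, 3, 2, 4
d = rank(attendance) − rank(mark): -2, 2, 1, -1, -1, -1, 2; Σd² = 16
ρ = 1 − 6Σd² / [n(n²−1)] = 1 − 6×16 / (7×48) = 1 − 96/336 ≈ 0.7143

0.7143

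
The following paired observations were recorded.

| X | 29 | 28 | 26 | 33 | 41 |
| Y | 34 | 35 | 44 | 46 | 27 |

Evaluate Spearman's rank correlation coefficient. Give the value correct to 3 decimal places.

-0.400

Rank X: 3, 2, 1, 4, 5
Rank Y: 2, 3, 4, 5, 1
d = rank(X) − rank(Y): 1, -1, -3, -1, 4; Σd² = 28
ρ = 1 − 6Σd² / [n(n²−1)] = 1 − 6×28 / (5×24) = 1 − 168/120 ≈ -0.400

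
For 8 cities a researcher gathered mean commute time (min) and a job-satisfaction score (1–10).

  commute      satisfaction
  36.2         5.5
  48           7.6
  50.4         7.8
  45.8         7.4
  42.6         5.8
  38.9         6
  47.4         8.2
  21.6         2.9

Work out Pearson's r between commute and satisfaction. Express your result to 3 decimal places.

n = 8, Σx = 330.9, Σy = 51.2, Σx² = 14293.53, Σy² = 348.9, Σxy = 2227.74
nΣxy − ΣxΣy = 17821.92 − 16942.08 = 879.84
nΣx² − (Σx)² = 114348.24 − 109494.81 = 4853.43; nΣy² − (Σy)² = 2791.2 − 2621.44 = 169.76
r = 879.84 / √(4853.43 × 169.76) = 879.84 / 907.6994 ≈ 0.969

0.969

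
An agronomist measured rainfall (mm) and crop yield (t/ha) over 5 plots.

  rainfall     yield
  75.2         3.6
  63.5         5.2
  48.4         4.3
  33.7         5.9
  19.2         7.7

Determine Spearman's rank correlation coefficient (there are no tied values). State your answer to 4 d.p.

Rank rainfall: 5, 4, 3, 2, 1
Rank yield: 1, 3, 2, 4, 5
d = rank(rainfall) − rank(yield): 4, 1, 1, -2, -4; Σd² = 38
ρ = 1 − 6Σd² / [n(n²−1)] = 1 − 6×38 / (5×24) = 1 − 228/120 ≈ -0.9000

-0.9000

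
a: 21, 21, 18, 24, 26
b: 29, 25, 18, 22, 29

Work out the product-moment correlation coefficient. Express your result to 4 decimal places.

0.5840

n = 5, Σa = 110, Σb = 123, Σa² = 2458, Σb² = 3115, Σab = 2740
nΣab − ΣaΣb = 13700 − 13530 = 170
nΣa² − (Σa)² = 12290 − 12100 = 190; nΣb² − (Σb)² = 15575 − 15129 = 446
r = 170 / √(190 × 446) = 170 / 291.1014 ≈ 0.5840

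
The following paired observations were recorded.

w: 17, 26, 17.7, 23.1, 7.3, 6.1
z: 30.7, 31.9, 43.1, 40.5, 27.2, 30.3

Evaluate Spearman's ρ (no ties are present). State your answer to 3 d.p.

0.714

Rank w: 3, 6, 4, 5, 2, 1
Rank z: 3, 4, 6, 5, 1, 2
d = rank(w) − rank(z): 0, 2, -2, 0, 1, -1; Σd² = 10
ρ = 1 − 6Σd² / [n(n²−1)] = 1 − 6×10 / (6×35) = 1 − 60/210 ≈ 0.714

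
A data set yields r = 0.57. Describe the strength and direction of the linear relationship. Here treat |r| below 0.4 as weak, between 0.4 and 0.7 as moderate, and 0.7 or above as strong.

r = 0.57 > 0 so the relationship is positive.
|r| = 0.57, which falls in the moderate range.

moderate positive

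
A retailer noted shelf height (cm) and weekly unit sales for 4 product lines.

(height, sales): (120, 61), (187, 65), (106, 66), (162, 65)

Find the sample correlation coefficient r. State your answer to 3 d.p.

0.230

n = 4, Σx = 575, Σy = 257, Σx² = 86849, Σy² = 16527, Σxy = 37001
nΣxy − ΣxΣy = 148004 − 147775 = 229
nΣx² − (Σx)² = 347396 − 330625 = 16771; nΣy² − (Σy)² = 66108 − 66049 = 59
r = 229 / √(16771 × 59) = 229 / 994.7306 ≈ 0.230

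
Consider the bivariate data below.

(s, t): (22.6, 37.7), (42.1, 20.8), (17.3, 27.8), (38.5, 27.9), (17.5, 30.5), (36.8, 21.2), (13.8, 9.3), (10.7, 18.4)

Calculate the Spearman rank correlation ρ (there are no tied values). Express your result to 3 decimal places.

Rank s: 5, 8, 3, 7, 4, 6, 2, 1
Rank t: 8, 3, 5, 6, 7, 4, 1, 2
d = rank(s) − rank(t): -3, 5, -2, 1, -3, 2, 1, -1; Σd² = 54
ρ = 1 − 6Σd² / [n(n²−1)] = 1 − 6×54 / (8×63) = 1 − 324/504 ≈ 0.357

0.357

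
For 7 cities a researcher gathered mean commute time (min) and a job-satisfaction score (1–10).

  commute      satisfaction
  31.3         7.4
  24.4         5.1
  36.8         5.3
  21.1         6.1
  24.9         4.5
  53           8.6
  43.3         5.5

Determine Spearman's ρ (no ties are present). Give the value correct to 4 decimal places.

Rank commute: 4, 2, 5, 1, 3, 7, 6
Rank satisfaction: 6, 2, 3, 5, 1, 7, 4
d = rank(commute) − rank(satisfaction): -2, 0, 2, -4, 2, 0, 2; Σd² = 32
ρ = 1 − 6Σd² / [n(n²−1)] = 1 − 6×32 / (7×48) = 1 − 192/336 ≈ 0.4286

0.4286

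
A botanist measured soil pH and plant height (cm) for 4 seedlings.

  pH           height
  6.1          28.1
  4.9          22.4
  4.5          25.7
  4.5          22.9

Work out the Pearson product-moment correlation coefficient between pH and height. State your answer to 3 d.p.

0.726

n = 4, Σx = 20, Σy = 99.1, Σx² = 101.72, Σy² = 2476.27, Σxy = 499.87
nΣxy − ΣxΣy = 1999.48 − 1982 = 17.48
nΣx² − (Σx)² = 406.88 − 400 = 6.88; nΣy² − (Σy)² = 9905.08 − 9820.81 = 84.27
r = 17.48 / √(6.88 × 84.27) = 17.48 / 24.0786 ≈ 0.726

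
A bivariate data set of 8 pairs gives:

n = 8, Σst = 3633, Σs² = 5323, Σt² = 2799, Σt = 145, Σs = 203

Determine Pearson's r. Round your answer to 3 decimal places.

r = (nΣst − ΣsΣt) / √[(nΣs² − (Σs)²)(nΣt² − (Σt)²)]
Numerator: 8×3633 − 203×145 = -371
Denominator: √[(42584 − 41209)(22392 − 21025)] = √[1375 × 1367] = 1370.9942
r = -371 / 1370.9942 ≈ -0.271

-0.271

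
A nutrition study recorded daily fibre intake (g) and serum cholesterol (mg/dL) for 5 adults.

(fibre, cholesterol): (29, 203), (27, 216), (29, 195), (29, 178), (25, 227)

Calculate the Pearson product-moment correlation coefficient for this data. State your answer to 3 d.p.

-0.866

n = 5, Σx = 139, Σy = 1019, Σx² = 3877, Σy² = 209103, Σxy = 28211
nΣxy − ΣxΣy = 141055 − 141641 = -586
nΣx² − (Σx)² = 19385 − 19321 = 64; nΣy² − (Σy)² = 1045515 − 1038361 = 7154
r = -586 / √(64 × 7154) = -586 / 676.6506 ≈ -0.866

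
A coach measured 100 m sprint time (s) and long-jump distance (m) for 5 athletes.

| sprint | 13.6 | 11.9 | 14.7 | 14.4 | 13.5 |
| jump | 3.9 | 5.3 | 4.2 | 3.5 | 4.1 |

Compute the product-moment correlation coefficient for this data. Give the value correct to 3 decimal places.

-0.828

n = 5, Σx = 68.1, Σy = 21, Σx² = 932.27, Σy² = 90, Σxy = 283.6
nΣxy − ΣxΣy = 1418 − 1430.1 = -12.1
nΣx² − (Σx)² = 4661.35 − 4637.61 = 23.74; nΣy² − (Σy)² = 450 − 441 = 9
r = -12.1 / √(23.74 × 9) = -12.1 / 14.6171 ≈ -0.828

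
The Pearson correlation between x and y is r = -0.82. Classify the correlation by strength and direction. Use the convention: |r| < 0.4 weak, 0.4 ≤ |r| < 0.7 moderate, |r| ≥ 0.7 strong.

strong negative

r = -0.82 < 0 so the relationship is negative.
|r| = 0.82, which falls in the strong range.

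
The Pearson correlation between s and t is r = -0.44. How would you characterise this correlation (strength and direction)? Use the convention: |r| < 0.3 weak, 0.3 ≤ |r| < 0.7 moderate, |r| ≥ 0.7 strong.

moderate negative

r = -0.44 < 0 so the relationship is negative.
|r| = 0.44, which falls in the moderate range.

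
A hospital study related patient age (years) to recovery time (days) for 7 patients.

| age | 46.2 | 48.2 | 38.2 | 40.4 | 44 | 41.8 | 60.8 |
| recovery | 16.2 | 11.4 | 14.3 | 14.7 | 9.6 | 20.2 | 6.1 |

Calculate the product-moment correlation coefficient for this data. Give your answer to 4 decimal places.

-0.7105

n = 7, Σx = 319.6, Σy = 92.5, Σx² = 14928.96, Σy² = 1350.39, Σxy = 4075.7
nΣxy − ΣxΣy = 28529.9 − 29563 = -1033.1
nΣx² − (Σx)² = 104502.72 − 102144.16 = 2358.56; nΣy² − (Σy)² = 9452.73 − 8556.25 = 896.48
r = -1033.1 / √(2358.56 × 896.48) = -1033.1 / 1454.0983 ≈ -0.7105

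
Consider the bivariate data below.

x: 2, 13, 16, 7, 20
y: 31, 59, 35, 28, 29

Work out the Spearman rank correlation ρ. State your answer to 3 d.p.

0.100

Rank x: 1, 3, 4, 2, 5
Rank y: 3, 5, 4, 1, 2
d = rank(x) − rank(y): -2, -2, 0, 1, 3; Σd² = 18
ρ = 1 − 6Σd² / [n(n²−1)] = 1 − 6×18 / (5×24) = 1 − 108/120 ≈ 0.100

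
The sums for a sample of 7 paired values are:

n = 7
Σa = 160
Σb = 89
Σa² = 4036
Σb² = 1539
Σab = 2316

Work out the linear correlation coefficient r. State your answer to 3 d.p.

r = (nΣab − ΣaΣb) / √[(nΣa² − (Σa)²)(nΣb² − (Σb)²)]
Numerator: 7×2316 − 160×89 = 1972
Denominator: √[(28252 − 25600)(10773 − 7921)] = √[2652 × 2852] = 2750.1825
r = 1972 / 2750.1825 ≈ 0.717

0.717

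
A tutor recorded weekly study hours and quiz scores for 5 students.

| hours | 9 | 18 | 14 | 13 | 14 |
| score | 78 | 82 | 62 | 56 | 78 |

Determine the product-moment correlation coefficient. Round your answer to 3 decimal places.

0.166

n = 5, Σx = 68, Σy = 356, Σx² = 966, Σy² = 25872, Σxy = 4866
nΣxy − ΣxΣy = 24330 − 24208 = 122
nΣx² − (Σx)² = 4830 − 4624 = 206; nΣy² − (Σy)² = 129360 − 126736 = 2624
r = 122 / √(206 × 2624) = 122 / 735.2170 ≈ 0.166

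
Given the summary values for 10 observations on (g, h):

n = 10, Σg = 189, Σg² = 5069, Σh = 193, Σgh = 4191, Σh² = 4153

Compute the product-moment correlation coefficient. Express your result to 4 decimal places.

0.6787

r = (nΣgh − ΣgΣh) / √[(nΣg² − (Σg)²)(nΣh² − (Σh)²)]
Numerator: 10×4191 − 189×193 = 5433
Denominator: √[(50690 − 35721)(41530 − 37249)] = √[14969 × 4281] = 8005.1414
r = 5433 / 8005.1414 ≈ 0.6787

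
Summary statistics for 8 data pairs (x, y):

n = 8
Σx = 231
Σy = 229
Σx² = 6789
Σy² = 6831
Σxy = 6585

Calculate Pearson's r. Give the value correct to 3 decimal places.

-0.151

r = (nΣxy − ΣxΣy) / √[(nΣx² − (Σx)²)(nΣy² − (Σy)²)]
Numerator: 8×6585 − 231×229 = -219
Denominator: √[(54312 − 53361)(54648 − 52441)] = √[951 × 2207] = 1448.7432
r = -219 / 1448.7432 ≈ -0.151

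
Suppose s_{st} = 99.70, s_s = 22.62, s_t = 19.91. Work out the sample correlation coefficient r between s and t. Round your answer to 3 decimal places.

0.221

r = Cov(s,t) / (s_s · s_t) = 99.70 / (22.62 × 19.91)
  = 99.70 / 450.3642 ≈ 0.221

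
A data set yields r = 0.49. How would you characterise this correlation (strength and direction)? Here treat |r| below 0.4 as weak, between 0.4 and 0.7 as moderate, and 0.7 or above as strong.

moderate positive

r = 0.49 > 0 so the relationship is positive.
|r| = 0.49, which falls in the moderate range.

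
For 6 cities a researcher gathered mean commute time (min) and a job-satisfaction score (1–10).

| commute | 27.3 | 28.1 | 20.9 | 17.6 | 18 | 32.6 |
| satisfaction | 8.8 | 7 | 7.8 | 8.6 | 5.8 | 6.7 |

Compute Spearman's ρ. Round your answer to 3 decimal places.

Rank commute: 4, 5, 3, 1, 2, 6
Rank satisfaction: 6, 3, 4, 5, 1, 2
d = rank(commute) − rank(satisfaction): -2, 2, -1, -4, 1, 4; Σd² = 42
ρ = 1 − 6Σd² / [n(n²−1)] = 1 − 6×42 / (6×35) = 1 − 252/210 ≈ -0.200

-0.200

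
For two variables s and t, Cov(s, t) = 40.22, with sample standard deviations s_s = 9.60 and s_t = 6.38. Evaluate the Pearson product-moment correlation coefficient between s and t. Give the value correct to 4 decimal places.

r = Cov(s,t) / (s_s · s_t) = 40.22 / (9.60 × 6.38)
  = 40.22 / 61.2480 ≈ 0.6567

0.6567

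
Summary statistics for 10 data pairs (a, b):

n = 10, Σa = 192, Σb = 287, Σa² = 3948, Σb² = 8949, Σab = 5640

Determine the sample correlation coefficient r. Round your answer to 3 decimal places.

0.300

r = (nΣab − ΣaΣb) / √[(nΣa² − (Σa)²)(nΣb² − (Σb)²)]
Numerator: 10×5640 − 192×287 = 1296
Denominator: √[(39480 − 36864)(89490 − 82369)] = √[2616 × 7121] = 4316.0788
r = 1296 / 4316.0788 ≈ 0.300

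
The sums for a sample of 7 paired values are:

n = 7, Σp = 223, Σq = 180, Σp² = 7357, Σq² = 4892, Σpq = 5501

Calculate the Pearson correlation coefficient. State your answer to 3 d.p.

-0.904

r = (nΣpq − ΣpΣq) / √[(nΣp² − (Σp)²)(nΣq² − (Σq)²)]
Numerator: 7×5501 − 223×180 = -1633
Denominator: √[(51499 − 49729)(34244 − 32400)] = √[1770 × 1844] = 1806.6212
r = -1633 / 1806.6212 ≈ -0.904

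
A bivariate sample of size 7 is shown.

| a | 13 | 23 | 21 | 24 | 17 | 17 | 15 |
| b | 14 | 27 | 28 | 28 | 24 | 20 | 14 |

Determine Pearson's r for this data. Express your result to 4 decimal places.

n = 7, Σa = 130, Σb = 155, Σa² = 2518, Σb² = 3665, Σab = 3021
nΣab − ΣaΣb = 21147 − 20150 = 997
nΣa² − (Σa)² = 17626 − 16900 = 726; nΣb² − (Σb)² = 25655 − 24025 = 1630
r = 997 / √(726 × 1630) = 997 / 1087.8327 ≈ 0.9165

0.9165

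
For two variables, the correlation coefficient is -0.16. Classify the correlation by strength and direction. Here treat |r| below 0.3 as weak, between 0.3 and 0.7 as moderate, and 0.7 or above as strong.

r = -0.16 < 0 so the relationship is negative.
|r| = 0.16, which falls in the weak range.

weak negative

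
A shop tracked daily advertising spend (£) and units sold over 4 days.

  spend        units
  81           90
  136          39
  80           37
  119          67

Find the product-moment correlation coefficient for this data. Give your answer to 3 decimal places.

n = 4, Σx = 416, Σy = 233, Σx² = 45618, Σy² = 15479, Σxy = 23527
nΣxy − ΣxΣy = 94108 − 96928 = -2820
nΣx² − (Σx)² = 182472 − 173056 = 9416; nΣy² − (Σy)² = 61916 − 54289 = 7627
r = -2820 / √(9416 × 7627) = -2820 / 8474.4222 ≈ -0.333

-0.333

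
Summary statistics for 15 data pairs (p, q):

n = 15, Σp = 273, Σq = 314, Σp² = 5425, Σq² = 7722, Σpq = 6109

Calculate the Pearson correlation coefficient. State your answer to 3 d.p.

r = (nΣpq − ΣpΣq) / √[(nΣp² − (Σp)²)(nΣq² − (Σq)²)]
Numerator: 15×6109 − 273×314 = 5913
Denominator: √[(81375 − 74529)(115830 − 98596)] = √[6846 × 17234] = 10862.0423
r = 5913 / 10862.0423 ≈ 0.544

0.544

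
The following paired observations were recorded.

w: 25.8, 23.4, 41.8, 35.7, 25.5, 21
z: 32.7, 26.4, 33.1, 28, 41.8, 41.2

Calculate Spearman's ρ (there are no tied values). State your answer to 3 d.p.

-0.143

Rank w: 4, 2, 6, 5, 3, 1
Rank z: 3, 1, 4, 2, 6, 5
d = rank(w) − rank(z): 1, 1, 2, 3, -3, -4; Σd² = 40
ρ = 1 − 6Σd² / [n(n²−1)] = 1 − 6×40 / (6×35) = 1 − 240/210 ≈ -0.143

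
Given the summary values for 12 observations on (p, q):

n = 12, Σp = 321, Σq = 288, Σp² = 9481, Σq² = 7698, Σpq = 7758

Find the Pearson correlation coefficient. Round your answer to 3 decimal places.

0.064

r = (nΣpq − ΣpΣq) / √[(nΣp² − (Σp)²)(nΣq² − (Σq)²)]
Numerator: 12×7758 − 321×288 = 648
Denominator: √[(113772 − 103041)(92376 − 82944)] = √[10731 × 9432] = 10060.5562
r = 648 / 10060.5562 ≈ 0.064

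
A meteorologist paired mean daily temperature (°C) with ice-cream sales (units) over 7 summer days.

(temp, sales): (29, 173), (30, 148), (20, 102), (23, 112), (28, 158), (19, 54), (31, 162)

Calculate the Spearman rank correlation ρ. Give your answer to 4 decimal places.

Rank temp: 5, 6, 2, 3, 4, 1, 7
Rank sales: 7, 4, 2, 3, 5, 1, 6
d = rank(temp) − rank(sales): -2, 2, 0, 0, -1, 0, 1; Σd² = 10
ρ = 1 − 6Σd² / [n(n²−1)] = 1 − 6×10 / (7×48) = 1 − 60/336 ≈ 0.8214

0.8214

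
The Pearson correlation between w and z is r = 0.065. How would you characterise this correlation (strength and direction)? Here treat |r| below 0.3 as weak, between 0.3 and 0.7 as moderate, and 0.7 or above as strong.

weak positive

r = 0.065 > 0 so the relationship is positive.
|r| = 0.065, which falls in the weak range.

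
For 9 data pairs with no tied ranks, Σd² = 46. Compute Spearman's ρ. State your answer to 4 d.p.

0.6167

ρ = 1 − 6Σd² / [n(n²−1)] = 1 − 6×46 / (9×80)
  = 1 − 276/720 = 1 − 0.38333 ≈ 0.6167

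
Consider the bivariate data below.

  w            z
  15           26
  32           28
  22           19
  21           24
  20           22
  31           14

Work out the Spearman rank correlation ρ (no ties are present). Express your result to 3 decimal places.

-0.086

Rank w: 1, 6, 4, 3, 2, 5
Rank z: 5, 6, 2, 4, 3, 1
d = rank(w) − rank(z): -4, 0, 2, -1, -1, 4; Σd² = 38
ρ = 1 − 6Σd² / [n(n²−1)] = 1 − 6×38 / (6×35) = 1 − 228/210 ≈ -0.086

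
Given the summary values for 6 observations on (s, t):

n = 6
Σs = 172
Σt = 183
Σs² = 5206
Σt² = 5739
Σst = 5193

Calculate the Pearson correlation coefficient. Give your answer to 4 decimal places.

-0.2545

r = (nΣst − ΣsΣt) / √[(nΣs² − (Σs)²)(nΣt² − (Σt)²)]
Numerator: 6×5193 − 172×183 = -318
Denominator: √[(31236 − 29584)(34434 − 33489)] = √[1652 × 945] = 1249.4559
r = -318 / 1249.4559 ≈ -0.2545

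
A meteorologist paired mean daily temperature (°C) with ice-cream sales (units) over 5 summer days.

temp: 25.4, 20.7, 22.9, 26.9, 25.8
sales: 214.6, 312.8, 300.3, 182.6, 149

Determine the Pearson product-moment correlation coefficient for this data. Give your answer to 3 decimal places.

-0.910

n = 5, Σx = 121.7, Σy = 1159.3, Σx² = 2987.31, Σy² = 289620.85, Σxy = 27558.81
nΣxy − ΣxΣy = 137794.05 − 141086.81 = -3292.76
nΣx² − (Σx)² = 14936.55 − 14810.89 = 125.66; nΣy² − (Σy)² = 1448104.25 − 1343976.49 = 104127.76
r = -3292.76 / √(125.66 × 104127.76) = -3292.76 / 3617.2772 ≈ -0.910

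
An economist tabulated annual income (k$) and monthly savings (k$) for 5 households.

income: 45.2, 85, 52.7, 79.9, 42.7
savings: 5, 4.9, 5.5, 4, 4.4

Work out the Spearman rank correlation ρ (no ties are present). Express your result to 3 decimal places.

Rank income: 2, 5, 3, 4, 1
Rank savings: 4, 3, 5, 1, 2
d = rank(income) − rank(savings): -2, 2, -2, 3, -1; Σd² = 22
ρ = 1 − 6Σd² / [n(n²−1)] = 1 − 6×22 / (5×24) = 1 − 132/120 ≈ -0.100

-0.100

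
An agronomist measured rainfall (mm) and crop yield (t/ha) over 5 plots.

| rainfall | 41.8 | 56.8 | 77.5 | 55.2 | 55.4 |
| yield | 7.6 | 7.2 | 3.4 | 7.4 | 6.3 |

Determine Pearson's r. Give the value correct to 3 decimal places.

n = 5, Σx = 286.7, Σy = 31.9, Σx² = 17095.93, Σy² = 215.61, Σxy = 1747.64
nΣxy − ΣxΣy = 8738.2 − 9145.73 = -407.53
nΣx² − (Σx)² = 85479.65 − 82196.89 = 3282.76; nΣy² − (Σy)² = 1078.05 − 1017.61 = 60.44
r = -407.53 / √(3282.76 × 60.44) = -407.53 / 445.4324 ≈ -0.915

-0.915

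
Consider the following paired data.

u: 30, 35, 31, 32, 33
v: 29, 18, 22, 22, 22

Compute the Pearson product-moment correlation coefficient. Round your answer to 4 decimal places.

n = 5, Σu = 161, Σv = 113, Σu² = 5199, Σv² = 2617, Σuv = 3612
nΣuv − ΣuΣv = 18060 − 18193 = -133
nΣu² − (Σu)² = 25995 − 25921 = 74; nΣv² − (Σv)² = 13085 − 12769 = 316
r = -133 / √(74 × 316) = -133 / 152.9183 ≈ -0.8697

-0.8697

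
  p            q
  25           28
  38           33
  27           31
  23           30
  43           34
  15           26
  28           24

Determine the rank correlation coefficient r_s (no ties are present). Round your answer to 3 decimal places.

0.607

Rank p: 3, 6, 4, 2, 7, 1, 5
Rank q: 3, 6, 5, 4, 7, 2, 1
d = rank(p) − rank(q): 0, 0, -1, -2, 0, -1, 4; Σd² = 22
ρ = 1 − 6Σd² / [n(n²−1)] = 1 − 6×22 / (7×48) = 1 − 132/336 ≈ 0.607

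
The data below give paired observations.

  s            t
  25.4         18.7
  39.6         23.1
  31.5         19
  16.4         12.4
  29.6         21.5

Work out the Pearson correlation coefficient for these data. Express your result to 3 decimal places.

0.929

n = 5, Σs = 142.5, Σt = 94.7, Σs² = 4350.69, Σt² = 1860.31, Σst = 2828
nΣst − ΣsΣt = 14140 − 13494.75 = 645.25
nΣs² − (Σs)² = 21753.45 − 20306.25 = 1447.2; nΣt² − (Σt)² = 9301.55 − 8968.09 = 333.46
r = 645.25 / √(1447.2 × 333.46) = 645.25 / 694.6822 ≈ 0.929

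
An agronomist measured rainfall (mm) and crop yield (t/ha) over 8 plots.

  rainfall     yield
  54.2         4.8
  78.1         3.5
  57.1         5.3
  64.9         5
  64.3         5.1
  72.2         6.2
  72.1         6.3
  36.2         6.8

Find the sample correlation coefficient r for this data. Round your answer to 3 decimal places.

n = 8, Σx = 499.1, Σy = 43, Σx² = 32365.85, Σy² = 238.76, Σxy = 2636.6
nΣxy − ΣxΣy = 21092.8 − 21461.3 = -368.5
nΣx² − (Σx)² = 258926.8 − 249100.81 = 9825.99; nΣy² − (Σy)² = 1910.08 − 1849 = 61.08
r = -368.5 / √(9825.99 × 61.08) = -368.5 / 774.7073 ≈ -0.476

-0.476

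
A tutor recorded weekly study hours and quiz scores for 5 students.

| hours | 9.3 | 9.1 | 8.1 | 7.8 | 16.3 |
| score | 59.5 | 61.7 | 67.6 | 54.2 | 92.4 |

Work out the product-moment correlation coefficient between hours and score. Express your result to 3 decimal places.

0.938

n = 5, Σx = 50.6, Σy = 335.4, Σx² = 561.44, Σy² = 23392.3, Σxy = 3591.26
nΣxy − ΣxΣy = 17956.3 − 16971.24 = 985.06
nΣx² − (Σx)² = 2807.2 − 2560.36 = 246.84; nΣy² − (Σy)² = 116961.5 − 112493.16 = 4468.34
r = 985.06 / √(246.84 × 4468.34) = 985.06 / 1050.2214 ≈ 0.938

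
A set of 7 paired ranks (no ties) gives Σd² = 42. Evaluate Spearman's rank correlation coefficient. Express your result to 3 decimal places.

ρ = 1 − 6Σd² / [n(n²−1)] = 1 − 6×42 / (7×48)
  = 1 − 252/336 = 1 − 0.7500 ≈ 0.250

0.250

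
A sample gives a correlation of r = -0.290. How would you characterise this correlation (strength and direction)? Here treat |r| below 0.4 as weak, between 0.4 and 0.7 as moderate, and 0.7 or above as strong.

r = -0.290 < 0 so the relationship is negative.
|r| = 0.290, which falls in the weak range.

weak negative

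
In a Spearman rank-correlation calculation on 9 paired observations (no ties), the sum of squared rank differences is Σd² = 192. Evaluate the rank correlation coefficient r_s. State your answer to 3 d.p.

ρ = 1 − 6Σd² / [n(n²−1)] = 1 − 6×192 / (9×80)
  = 1 − 1152/720 = 1 − 1.6000 ≈ -0.600

-0.600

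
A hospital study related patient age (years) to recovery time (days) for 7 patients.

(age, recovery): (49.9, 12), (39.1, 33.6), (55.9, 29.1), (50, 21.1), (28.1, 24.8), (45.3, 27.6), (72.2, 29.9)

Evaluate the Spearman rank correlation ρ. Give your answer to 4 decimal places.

Rank age: 4, 2, 6, 5, 1, 3, 7
Rank recovery: 1, 7, 5, 2, 3, 4, 6
d = rank(age) − rank(recovery): 3, -5, 1, 3, -2, -1, 1; Σd² = 50
ρ = 1 − 6Σd² / [n(n²−1)] = 1 − 6×50 / (7×48) = 1 − 300/336 ≈ 0.1071

0.1071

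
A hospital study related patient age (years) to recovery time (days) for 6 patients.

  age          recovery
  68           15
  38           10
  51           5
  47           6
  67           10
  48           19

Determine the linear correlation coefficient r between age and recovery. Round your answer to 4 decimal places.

n = 6, Σx = 319, Σy = 65, Σx² = 17671, Σy² = 847, Σxy = 3519
nΣxy − ΣxΣy = 21114 − 20735 = 379
nΣx² − (Σx)² = 106026 − 101761 = 4265; nΣy² − (Σy)² = 5082 − 4225 = 857
r = 379 / √(4265 × 857) = 379 / 1911.8329 ≈ 0.1982

0.1982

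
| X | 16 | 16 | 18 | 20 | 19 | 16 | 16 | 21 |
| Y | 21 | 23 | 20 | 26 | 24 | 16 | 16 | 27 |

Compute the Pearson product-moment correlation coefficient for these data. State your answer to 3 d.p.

0.805

n = 8, ΣX = 142, ΣY = 173, ΣX² = 2550, ΣY² = 3863, ΣXY = 3119
nΣXY − ΣXΣY = 24952 − 24566 = 386
nΣX² − (ΣX)² = 20400 − 20164 = 236; nΣY² − (ΣY)² = 30904 − 29929 = 975
r = 386 / √(236 × 975) = 386 / 479.6874 ≈ 0.805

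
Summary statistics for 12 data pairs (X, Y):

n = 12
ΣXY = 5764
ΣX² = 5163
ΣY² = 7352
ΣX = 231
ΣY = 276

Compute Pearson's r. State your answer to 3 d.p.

0.532

r = (nΣXY − ΣXΣY) / √[(nΣX² − (ΣX)²)(nΣY² − (ΣY)²)]
Numerator: 12×5764 − 231×276 = 5412
Denominator: √[(61956 − 53361)(88224 − 76176)] = √[8595 × 12048] = 10176.0778
r = 5412 / 10176.0778 ≈ 0.532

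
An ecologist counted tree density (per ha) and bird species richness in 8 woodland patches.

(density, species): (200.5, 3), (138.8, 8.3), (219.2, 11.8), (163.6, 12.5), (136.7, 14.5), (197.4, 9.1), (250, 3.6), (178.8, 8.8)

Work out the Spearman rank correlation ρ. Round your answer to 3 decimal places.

-0.524

Rank density: 6, 2, 7, 3, 1, 5, 8, 4
Rank species: 1, 3, 6, 7, 8, 5, 2, 4
d = rank(density) − rank(species): 5, -1, 1, -4, -7, 0, 6, 0; Σd² = 128
ρ = 1 − 6Σd² / [n(n²−1)] = 1 − 6×128 / (8×63) = 1 − 768/504 ≈ -0.524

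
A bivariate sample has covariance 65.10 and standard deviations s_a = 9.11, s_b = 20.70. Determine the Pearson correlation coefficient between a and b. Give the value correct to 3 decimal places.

r = Cov(a,b) / (s_a · s_b) = 65.10 / (9.11 × 20.70)
  = 65.10 / 188.5770 ≈ 0.345

0.345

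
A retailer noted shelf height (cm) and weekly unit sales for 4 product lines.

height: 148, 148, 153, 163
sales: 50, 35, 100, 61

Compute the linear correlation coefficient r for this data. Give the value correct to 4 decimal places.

0.3138

n = 4, Σx = 612, Σy = 246, Σx² = 93786, Σy² = 17446, Σxy = 37823
nΣxy − ΣxΣy = 151292 − 150552 = 740
nΣx² − (Σx)² = 375144 − 374544 = 600; nΣy² − (Σy)² = 69784 − 60516 = 9268
r = 740 / √(600 × 9268) = 740 / 2358.1349 ≈ 0.3138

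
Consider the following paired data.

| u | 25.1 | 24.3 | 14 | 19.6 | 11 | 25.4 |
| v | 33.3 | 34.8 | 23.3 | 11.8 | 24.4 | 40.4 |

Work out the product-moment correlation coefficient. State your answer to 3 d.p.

n = 6, Σu = 119.4, Σv = 168, Σu² = 2566.82, Σv² = 5229.58, Σuv = 3533.51
nΣuv − ΣuΣv = 21201.06 − 20059.2 = 1141.86
nΣu² − (Σu)² = 15400.92 − 14256.36 = 1144.56; nΣv² − (Σv)² = 31377.48 − 28224 = 3153.48
r = 1141.86 / √(1144.56 × 3153.48) = 1141.86 / 1899.8282 ≈ 0.601

0.601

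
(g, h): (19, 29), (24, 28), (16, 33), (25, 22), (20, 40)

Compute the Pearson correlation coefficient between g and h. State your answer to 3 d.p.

n = 5, Σg = 104, Σh = 152, Σg² = 2218, Σh² = 4798, Σgh = 3101
nΣgh − ΣgΣh = 15505 − 15808 = -303
nΣg² − (Σg)² = 11090 − 10816 = 274; nΣh² − (Σh)² = 23990 − 23104 = 886
r = -303 / √(274 × 886) = -303 / 492.7109 ≈ -0.615

-0.615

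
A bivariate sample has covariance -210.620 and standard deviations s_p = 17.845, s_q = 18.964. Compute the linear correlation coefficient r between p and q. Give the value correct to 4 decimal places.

r = Cov(p,q) / (s_p · s_q) = -210.620 / (17.845 × 18.964)
  = -210.620 / 338.4126 ≈ -0.6224

-0.6224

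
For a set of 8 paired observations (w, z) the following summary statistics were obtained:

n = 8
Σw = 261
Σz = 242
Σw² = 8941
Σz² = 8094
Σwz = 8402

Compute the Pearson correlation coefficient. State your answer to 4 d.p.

r = (nΣwz − ΣwΣz) / √[(nΣw² − (Σw)²)(nΣz² − (Σz)²)]
Numerator: 8×8402 − 261×242 = 4054
Denominator: √[(71528 − 68121)(64752 − 58564)] = √[3407 × 6188] = 4591.5701
r = 4054 / 4591.5701 ≈ 0.8829

0.8829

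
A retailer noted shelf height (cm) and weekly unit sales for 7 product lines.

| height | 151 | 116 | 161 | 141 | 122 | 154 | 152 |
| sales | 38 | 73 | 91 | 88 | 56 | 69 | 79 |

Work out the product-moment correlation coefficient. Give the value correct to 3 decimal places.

0.194

n = 7, Σx = 997, Σy = 494, Σx² = 143763, Σy² = 36936, Σxy = 70731
nΣxy − ΣxΣy = 495117 − 492518 = 2599
nΣx² − (Σx)² = 1006341 − 994009 = 12332; nΣy² − (Σy)² = 258552 − 244036 = 14516
r = 2599 / √(12332 × 14516) = 2599 / 13379.5109 ≈ 0.194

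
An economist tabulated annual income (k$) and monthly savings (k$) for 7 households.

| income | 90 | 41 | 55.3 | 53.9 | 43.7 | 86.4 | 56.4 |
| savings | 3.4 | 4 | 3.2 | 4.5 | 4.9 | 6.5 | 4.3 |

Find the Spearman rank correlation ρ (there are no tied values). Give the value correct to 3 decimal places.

-0.071

Rank income: 7, 1, 4, 3, 2, 6, 5
Rank savings: 2, 3, 1, 5, 6, 7, 4
d = rank(income) − rank(savings): 5, -2, 3, -2, -4, -1, 1; Σd² = 60
ρ = 1 − 6Σd² / [n(n²−1)] = 1 − 6×60 / (7×48) = 1 − 360/336 ≈ -0.071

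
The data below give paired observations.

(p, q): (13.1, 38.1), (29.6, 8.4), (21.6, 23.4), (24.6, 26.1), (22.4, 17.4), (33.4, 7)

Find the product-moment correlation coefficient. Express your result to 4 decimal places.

-0.9342

n = 6, Σp = 144.7, Σq = 120.4, Σp² = 3736.81, Σq² = 3102.7, Σpq = 2518.81
nΣpq − ΣpΣq = 15112.86 − 17421.88 = -2309.02
nΣp² − (Σp)² = 22420.86 − 20938.09 = 1482.77; nΣq² − (Σq)² = 18616.2 − 14496.16 = 4120.04
r = -2309.02 / √(1482.77 × 4120.04) = -2309.02 / 2471.6536 ≈ -0.9342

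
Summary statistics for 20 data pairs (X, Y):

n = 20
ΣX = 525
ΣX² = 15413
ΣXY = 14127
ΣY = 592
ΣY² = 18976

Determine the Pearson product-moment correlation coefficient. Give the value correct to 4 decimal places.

-0.9177

r = (nΣXY − ΣXΣY) / √[(nΣX² − (ΣX)²)(nΣY² − (ΣY)²)]
Numerator: 20×14127 − 525×592 = -28260
Denominator: √[(308260 − 275625)(379520 − 350464)] = √[32635 × 29056] = 30793.5474
r = -28260 / 30793.5474 ≈ -0.9177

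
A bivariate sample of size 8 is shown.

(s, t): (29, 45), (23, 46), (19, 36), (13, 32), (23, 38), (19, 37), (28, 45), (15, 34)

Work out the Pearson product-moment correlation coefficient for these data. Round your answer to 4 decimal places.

0.9050

n = 8, Σs = 169, Σt = 313, Σs² = 3799, Σt² = 12455, Σst = 6810
nΣst − ΣsΣt = 54480 − 52897 = 1583
nΣs² − (Σs)² = 30392 − 28561 = 1831; nΣt² − (Σt)² = 99640 − 97969 = 1671
r = 1583 / √(1831 × 1671) = 1583 / 1749.1715 ≈ 0.9050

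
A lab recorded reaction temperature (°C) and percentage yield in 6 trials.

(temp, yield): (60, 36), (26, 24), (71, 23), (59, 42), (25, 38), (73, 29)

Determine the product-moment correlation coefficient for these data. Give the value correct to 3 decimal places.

n = 6, Σx = 314, Σy = 192, Σx² = 18752, Σy² = 6450, Σxy = 9962
nΣxy − ΣxΣy = 59772 − 60288 = -516
nΣx² − (Σx)² = 112512 − 98596 = 13916; nΣy² − (Σy)² = 38700 − 36864 = 1836
r = -516 / √(13916 × 1836) = -516 / 5054.6786 ≈ -0.102

-0.102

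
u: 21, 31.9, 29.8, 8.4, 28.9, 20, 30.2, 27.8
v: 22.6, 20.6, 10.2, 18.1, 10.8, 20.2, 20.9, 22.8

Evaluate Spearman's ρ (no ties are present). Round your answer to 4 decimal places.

0.0000

Rank u: 3, 8, 6, 1, 5, 2, 7, 4
Rank v: 7, 5, 1, 3, 2, 4, 6, 8
d = rank(u) − rank(v): -4, 3, 5, -2, 3, -2, 1, -4; Σd² = 84
ρ = 1 − 6Σd² / [n(n²−1)] = 1 − 6×84 / (8×63) = 1 − 504/504 ≈ 0.0000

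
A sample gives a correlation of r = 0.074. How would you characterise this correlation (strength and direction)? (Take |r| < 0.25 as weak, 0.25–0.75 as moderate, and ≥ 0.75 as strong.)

weak positive

r = 0.074 > 0 so the relationship is positive.
|r| = 0.074, which falls in the weak range.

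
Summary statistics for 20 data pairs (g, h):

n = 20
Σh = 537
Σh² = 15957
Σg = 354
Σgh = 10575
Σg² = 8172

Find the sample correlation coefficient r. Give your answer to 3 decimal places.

0.625

r = (nΣgh − ΣgΣh) / √[(nΣg² − (Σg)²)(nΣh² − (Σh)²)]
Numerator: 20×10575 − 354×537 = 21402
Denominator: √[(163440 − 125316)(319140 − 288369)] = √[38124 × 30771] = 34250.7460
r = 21402 / 34250.7460 ≈ 0.625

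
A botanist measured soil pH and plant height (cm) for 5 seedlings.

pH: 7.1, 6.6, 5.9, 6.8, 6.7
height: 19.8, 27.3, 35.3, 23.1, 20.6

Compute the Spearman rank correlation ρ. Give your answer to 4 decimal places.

Rank pH: 5, 2, 1, 4, 3
Rank height: 1, 4, 5, 3, 2
d = rank(pH) − rank(height): 4, -2, -4, 1, 1; Σd² = 38
ρ = 1 − 6Σd² / [n(n²−1)] = 1 − 6×38 / (5×24) = 1 − 228/120 ≈ -0.9000

-0.9000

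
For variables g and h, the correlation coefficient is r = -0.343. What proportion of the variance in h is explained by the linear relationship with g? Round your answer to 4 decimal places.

0.1176

r² = (-0.343)² = 0.1176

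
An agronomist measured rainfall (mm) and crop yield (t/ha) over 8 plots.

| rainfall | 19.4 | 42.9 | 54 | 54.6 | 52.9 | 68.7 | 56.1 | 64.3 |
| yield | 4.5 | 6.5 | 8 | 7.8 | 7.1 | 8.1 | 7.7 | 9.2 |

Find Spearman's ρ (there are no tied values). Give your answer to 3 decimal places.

0.881

Rank rainfall: 1, 2, 4, 5, 3, 8, 6, 7
Rank yield: 1, 2, 6, 5, 3, 7, 4, 8
d = rank(rainfall) − rank(yield): 0, 0, -2, 0, 0, 1, 2, -1; Σd² = 10
ρ = 1 − 6Σd² / [n(n²−1)] = 1 − 6×10 / (8×63) = 1 − 60/504 ≈ 0.881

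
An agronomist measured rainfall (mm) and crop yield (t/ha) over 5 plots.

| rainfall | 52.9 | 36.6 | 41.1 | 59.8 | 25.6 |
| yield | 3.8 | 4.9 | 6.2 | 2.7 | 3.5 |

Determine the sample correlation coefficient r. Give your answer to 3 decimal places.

n = 5, Σx = 216, Σy = 21.1, Σx² = 10058.58, Σy² = 96.43, Σxy = 886.24
nΣxy − ΣxΣy = 4431.2 − 4557.6 = -126.4
nΣx² − (Σx)² = 50292.9 − 46656 = 3636.9; nΣy² − (Σy)² = 482.15 − 445.21 = 36.94
r = -126.4 / √(3636.9 × 36.94) = -126.4 / 366.5339 ≈ -0.345

-0.345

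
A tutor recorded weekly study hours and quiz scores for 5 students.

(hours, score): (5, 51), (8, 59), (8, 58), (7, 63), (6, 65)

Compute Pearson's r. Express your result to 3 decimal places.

n = 5, Σx = 34, Σy = 296, Σx² = 238, Σy² = 17640, Σxy = 2022
nΣxy − ΣxΣy = 10110 − 10064 = 46
nΣx² − (Σx)² = 1190 − 1156 = 34; nΣy² − (Σy)² = 88200 − 87616 = 584
r = 46 / √(34 × 584) = 46 / 140.9113 ≈ 0.326

0.326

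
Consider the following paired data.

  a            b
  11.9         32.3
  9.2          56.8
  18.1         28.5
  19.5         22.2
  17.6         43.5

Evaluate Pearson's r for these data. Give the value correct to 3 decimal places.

n = 5, Σa = 76.3, Σb = 183.3, Σa² = 1243.87, Σb² = 7466.87, Σab = 2621.28
nΣab − ΣaΣb = 13106.4 − 13985.79 = -879.39
nΣa² − (Σa)² = 6219.35 − 5821.69 = 397.66; nΣb² − (Σb)² = 37334.35 − 33598.89 = 3735.46
r = -879.39 / √(397.66 × 3735.46) = -879.39 / 1218.7875 ≈ -0.722

-0.722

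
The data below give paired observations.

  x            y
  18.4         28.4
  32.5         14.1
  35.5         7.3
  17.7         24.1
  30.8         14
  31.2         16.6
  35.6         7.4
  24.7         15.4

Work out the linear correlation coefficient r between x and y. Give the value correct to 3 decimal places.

-0.930

n = 8, Σx = 226.4, Σy = 127.3, Σx² = 6767.88, Σy² = 2402.95, Σxy = 3259.47
nΣxy − ΣxΣy = 26075.76 − 28820.72 = -2744.96
nΣx² − (Σx)² = 54143.04 − 51256.96 = 2886.08; nΣy² − (Σy)² = 19223.6 − 16205.29 = 3018.31
r = -2744.96 / √(2886.08 × 3018.31) = -2744.96 / 2951.4546 ≈ -0.930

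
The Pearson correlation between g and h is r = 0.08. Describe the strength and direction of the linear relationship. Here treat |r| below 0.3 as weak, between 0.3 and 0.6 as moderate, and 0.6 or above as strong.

weak positive

r = 0.08 > 0 so the relationship is positive.
|r| = 0.08, which falls in the weak range.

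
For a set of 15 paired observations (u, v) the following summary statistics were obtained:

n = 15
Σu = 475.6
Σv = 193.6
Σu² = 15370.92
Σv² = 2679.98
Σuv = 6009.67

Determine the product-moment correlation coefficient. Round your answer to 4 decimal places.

-0.5604

r = (nΣuv − ΣuΣv) / √[(nΣu² − (Σu)²)(nΣv² − (Σv)²)]
Numerator: 15×6009.67 − 475.6×193.6 = -1931.11
Denominator: √[(230563.8 − 226195.36)(40199.7 − 37480.96)] = √[4368.44 × 2718.74] = 3446.2520
r = -1931.11 / 3446.2520 ≈ -0.5604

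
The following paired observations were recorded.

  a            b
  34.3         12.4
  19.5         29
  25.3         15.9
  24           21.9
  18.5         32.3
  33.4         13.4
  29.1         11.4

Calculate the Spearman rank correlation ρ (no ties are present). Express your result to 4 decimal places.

Rank a: 7, 2, 4, 3, 1, 6, 5
Rank b: 2, 6, 4, 5, 7, 3, 1
d = rank(a) − rank(b): 5, -4, 0, -2, -6, 3, 4; Σd² = 106
ρ = 1 − 6Σd² / [n(n²−1)] = 1 − 6×106 / (7×48) = 1 − 636/336 ≈ -0.8929

-0.8929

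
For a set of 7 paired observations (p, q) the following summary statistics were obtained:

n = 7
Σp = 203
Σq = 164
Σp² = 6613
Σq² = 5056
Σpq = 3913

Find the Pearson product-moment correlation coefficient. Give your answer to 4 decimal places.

r = (nΣpq − ΣpΣq) / √[(nΣp² − (Σp)²)(nΣq² − (Σq)²)]
Numerator: 7×3913 − 203×164 = -5901
Denominator: √[(46291 − 41209)(35392 − 26896)] = √[5082 × 8496] = 6570.8958
r = -5901 / 6570.8958 ≈ -0.8981

-0.8981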